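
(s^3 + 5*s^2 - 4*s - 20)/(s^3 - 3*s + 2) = (s^2 + 3*s - 10)/(s^2 - 2*s + 1)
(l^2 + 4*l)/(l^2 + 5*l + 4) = l/(l + 1)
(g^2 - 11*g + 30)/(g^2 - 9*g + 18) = (g - 5)/(g - 3)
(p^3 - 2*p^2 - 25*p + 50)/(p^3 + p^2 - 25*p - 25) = (p - 2)/(p + 1)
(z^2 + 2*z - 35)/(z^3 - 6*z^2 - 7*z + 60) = (z + 7)/(z^2 - z - 12)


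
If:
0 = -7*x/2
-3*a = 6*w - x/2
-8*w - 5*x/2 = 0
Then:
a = 0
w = 0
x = 0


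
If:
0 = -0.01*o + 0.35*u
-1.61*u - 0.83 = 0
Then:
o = -18.04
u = -0.52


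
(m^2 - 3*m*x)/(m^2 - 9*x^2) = m/(m + 3*x)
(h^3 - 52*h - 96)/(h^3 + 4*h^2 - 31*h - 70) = (h^2 - 2*h - 48)/(h^2 + 2*h - 35)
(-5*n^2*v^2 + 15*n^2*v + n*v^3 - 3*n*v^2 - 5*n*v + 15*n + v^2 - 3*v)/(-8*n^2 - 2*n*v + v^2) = (5*n^2*v^2 - 15*n^2*v - n*v^3 + 3*n*v^2 + 5*n*v - 15*n - v^2 + 3*v)/(8*n^2 + 2*n*v - v^2)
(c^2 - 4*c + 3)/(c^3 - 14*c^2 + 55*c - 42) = (c - 3)/(c^2 - 13*c + 42)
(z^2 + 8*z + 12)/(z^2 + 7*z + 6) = (z + 2)/(z + 1)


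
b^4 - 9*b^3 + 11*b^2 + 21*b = b*(b - 7)*(b - 3)*(b + 1)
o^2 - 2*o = o*(o - 2)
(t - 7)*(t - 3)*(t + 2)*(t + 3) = t^4 - 5*t^3 - 23*t^2 + 45*t + 126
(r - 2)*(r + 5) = r^2 + 3*r - 10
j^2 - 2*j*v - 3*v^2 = (j - 3*v)*(j + v)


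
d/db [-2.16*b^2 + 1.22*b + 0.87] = 1.22 - 4.32*b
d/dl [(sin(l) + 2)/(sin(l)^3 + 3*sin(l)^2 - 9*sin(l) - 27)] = (-3*sin(l) + cos(2*l) - 4)*cos(l)/((sin(l) - 3)^2*(sin(l) + 3)^3)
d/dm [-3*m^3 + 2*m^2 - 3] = m*(4 - 9*m)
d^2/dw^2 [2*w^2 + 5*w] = 4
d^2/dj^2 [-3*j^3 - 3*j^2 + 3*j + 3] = -18*j - 6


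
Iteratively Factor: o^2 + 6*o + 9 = (o + 3)*(o + 3)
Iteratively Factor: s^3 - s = (s + 1)*(s^2 - s) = s*(s + 1)*(s - 1)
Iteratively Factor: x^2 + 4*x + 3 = (x + 3)*(x + 1)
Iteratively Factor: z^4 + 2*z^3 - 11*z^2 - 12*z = (z + 1)*(z^3 + z^2 - 12*z) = (z + 1)*(z + 4)*(z^2 - 3*z) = (z - 3)*(z + 1)*(z + 4)*(z)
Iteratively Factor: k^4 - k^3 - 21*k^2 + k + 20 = (k - 1)*(k^3 - 21*k - 20) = (k - 1)*(k + 4)*(k^2 - 4*k - 5) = (k - 1)*(k + 1)*(k + 4)*(k - 5)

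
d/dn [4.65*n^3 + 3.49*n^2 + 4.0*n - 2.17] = 13.95*n^2 + 6.98*n + 4.0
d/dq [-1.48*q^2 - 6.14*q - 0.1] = -2.96*q - 6.14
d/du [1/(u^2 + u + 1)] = (-2*u - 1)/(u^2 + u + 1)^2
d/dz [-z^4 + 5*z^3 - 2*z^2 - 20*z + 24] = -4*z^3 + 15*z^2 - 4*z - 20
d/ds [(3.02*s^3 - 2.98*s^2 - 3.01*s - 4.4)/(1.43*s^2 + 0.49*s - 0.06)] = (4.3186*s^4 + 2.9596*s^3 + 2.3005*s^2 + 12.9416*s + 2.3366)/(2.0449*s^4 + 1.4014*s^3 + 0.0685*s^2 - 0.0588*s + 0.0036)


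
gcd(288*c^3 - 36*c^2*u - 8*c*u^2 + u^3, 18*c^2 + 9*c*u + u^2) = 6*c + u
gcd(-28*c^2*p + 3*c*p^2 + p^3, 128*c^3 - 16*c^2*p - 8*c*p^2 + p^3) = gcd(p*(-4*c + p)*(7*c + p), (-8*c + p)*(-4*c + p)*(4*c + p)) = -4*c + p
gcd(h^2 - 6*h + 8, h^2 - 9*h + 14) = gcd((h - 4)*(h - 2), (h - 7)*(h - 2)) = h - 2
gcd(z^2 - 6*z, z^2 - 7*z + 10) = 1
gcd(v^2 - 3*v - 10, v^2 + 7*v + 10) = v + 2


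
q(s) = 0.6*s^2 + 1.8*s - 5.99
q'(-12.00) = -12.60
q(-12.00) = 58.81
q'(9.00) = 12.60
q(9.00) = 58.81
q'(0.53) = 2.44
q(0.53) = -4.87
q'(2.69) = 5.03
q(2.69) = 3.19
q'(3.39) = 5.87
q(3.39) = 7.01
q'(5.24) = 8.09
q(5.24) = 19.92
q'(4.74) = 7.49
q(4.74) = 16.02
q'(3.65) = 6.18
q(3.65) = 8.57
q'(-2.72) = -1.46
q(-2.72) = -6.45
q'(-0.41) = 1.31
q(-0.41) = -6.63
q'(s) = 1.2*s + 1.8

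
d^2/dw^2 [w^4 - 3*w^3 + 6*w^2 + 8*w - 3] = 12*w^2 - 18*w + 12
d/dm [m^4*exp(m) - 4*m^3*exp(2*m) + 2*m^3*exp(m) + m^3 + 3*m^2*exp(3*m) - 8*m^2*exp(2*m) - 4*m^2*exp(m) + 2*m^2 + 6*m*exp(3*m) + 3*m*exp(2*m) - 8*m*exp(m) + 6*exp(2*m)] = m^4*exp(m) - 8*m^3*exp(2*m) + 6*m^3*exp(m) + 9*m^2*exp(3*m) - 28*m^2*exp(2*m) + 2*m^2*exp(m) + 3*m^2 + 24*m*exp(3*m) - 10*m*exp(2*m) - 16*m*exp(m) + 4*m + 6*exp(3*m) + 15*exp(2*m) - 8*exp(m)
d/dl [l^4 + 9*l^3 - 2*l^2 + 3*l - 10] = 4*l^3 + 27*l^2 - 4*l + 3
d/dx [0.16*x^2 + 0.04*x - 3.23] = 0.32*x + 0.04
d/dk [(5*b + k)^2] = 10*b + 2*k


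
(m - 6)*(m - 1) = m^2 - 7*m + 6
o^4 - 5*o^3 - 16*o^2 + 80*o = o*(o - 5)*(o - 4)*(o + 4)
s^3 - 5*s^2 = s^2*(s - 5)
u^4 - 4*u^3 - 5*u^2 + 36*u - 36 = (u - 3)*(u - 2)^2*(u + 3)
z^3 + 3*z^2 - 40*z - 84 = (z - 6)*(z + 2)*(z + 7)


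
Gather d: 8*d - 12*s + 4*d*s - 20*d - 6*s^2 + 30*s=d*(4*s - 12) - 6*s^2 + 18*s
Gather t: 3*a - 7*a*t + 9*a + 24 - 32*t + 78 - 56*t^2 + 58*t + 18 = 12*a - 56*t^2 + t*(26 - 7*a) + 120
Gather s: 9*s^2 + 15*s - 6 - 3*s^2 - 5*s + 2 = 6*s^2 + 10*s - 4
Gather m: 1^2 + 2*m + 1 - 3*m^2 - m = -3*m^2 + m + 2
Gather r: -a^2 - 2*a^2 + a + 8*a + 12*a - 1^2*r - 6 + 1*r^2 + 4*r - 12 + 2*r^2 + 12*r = -3*a^2 + 21*a + 3*r^2 + 15*r - 18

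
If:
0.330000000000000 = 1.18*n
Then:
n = 0.28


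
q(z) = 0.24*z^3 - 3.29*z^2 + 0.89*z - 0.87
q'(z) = 0.72*z^2 - 6.58*z + 0.89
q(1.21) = -4.18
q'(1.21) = -6.02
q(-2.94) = -38.02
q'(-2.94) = 26.46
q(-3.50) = -54.58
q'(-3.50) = 32.74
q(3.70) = -30.46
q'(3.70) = -13.60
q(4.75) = -45.15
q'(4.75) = -14.12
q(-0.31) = -1.47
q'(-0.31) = 3.00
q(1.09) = -3.50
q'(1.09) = -5.43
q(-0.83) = -4.01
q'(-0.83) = 6.85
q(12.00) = -49.23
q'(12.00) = 25.61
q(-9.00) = -450.33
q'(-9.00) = 118.43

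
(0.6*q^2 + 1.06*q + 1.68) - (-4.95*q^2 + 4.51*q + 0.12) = 5.55*q^2 - 3.45*q + 1.56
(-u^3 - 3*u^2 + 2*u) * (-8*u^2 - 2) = 8*u^5 + 24*u^4 - 14*u^3 + 6*u^2 - 4*u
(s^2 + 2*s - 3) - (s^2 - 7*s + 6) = 9*s - 9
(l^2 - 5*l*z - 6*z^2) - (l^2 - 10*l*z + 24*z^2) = 5*l*z - 30*z^2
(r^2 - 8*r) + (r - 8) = r^2 - 7*r - 8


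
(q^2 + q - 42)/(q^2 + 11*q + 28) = (q - 6)/(q + 4)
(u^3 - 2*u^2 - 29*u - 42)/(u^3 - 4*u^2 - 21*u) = (u + 2)/u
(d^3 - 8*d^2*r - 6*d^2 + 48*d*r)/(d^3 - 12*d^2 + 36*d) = (d - 8*r)/(d - 6)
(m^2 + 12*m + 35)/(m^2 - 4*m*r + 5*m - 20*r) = (-m - 7)/(-m + 4*r)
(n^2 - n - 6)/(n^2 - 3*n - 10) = (n - 3)/(n - 5)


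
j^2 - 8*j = j*(j - 8)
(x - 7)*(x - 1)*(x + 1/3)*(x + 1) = x^4 - 20*x^3/3 - 10*x^2/3 + 20*x/3 + 7/3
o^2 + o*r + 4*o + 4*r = (o + 4)*(o + r)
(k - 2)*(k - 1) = k^2 - 3*k + 2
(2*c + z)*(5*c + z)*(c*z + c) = 10*c^3*z + 10*c^3 + 7*c^2*z^2 + 7*c^2*z + c*z^3 + c*z^2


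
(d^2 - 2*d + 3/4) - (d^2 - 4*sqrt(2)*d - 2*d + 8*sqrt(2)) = 4*sqrt(2)*d - 8*sqrt(2) + 3/4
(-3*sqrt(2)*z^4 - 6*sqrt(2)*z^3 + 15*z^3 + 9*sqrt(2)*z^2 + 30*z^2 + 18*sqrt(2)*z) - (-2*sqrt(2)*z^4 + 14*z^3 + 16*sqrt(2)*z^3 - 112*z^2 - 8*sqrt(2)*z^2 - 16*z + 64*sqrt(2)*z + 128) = -sqrt(2)*z^4 - 22*sqrt(2)*z^3 + z^3 + 17*sqrt(2)*z^2 + 142*z^2 - 46*sqrt(2)*z + 16*z - 128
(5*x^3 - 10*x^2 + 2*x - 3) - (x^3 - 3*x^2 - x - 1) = 4*x^3 - 7*x^2 + 3*x - 2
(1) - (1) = 0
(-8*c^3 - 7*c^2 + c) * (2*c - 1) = -16*c^4 - 6*c^3 + 9*c^2 - c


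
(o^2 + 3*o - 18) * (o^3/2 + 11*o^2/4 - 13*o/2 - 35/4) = o^5/2 + 17*o^4/4 - 29*o^3/4 - 311*o^2/4 + 363*o/4 + 315/2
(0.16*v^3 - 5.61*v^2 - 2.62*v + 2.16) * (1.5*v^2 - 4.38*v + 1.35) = 0.24*v^5 - 9.1158*v^4 + 20.8578*v^3 + 7.1421*v^2 - 12.9978*v + 2.916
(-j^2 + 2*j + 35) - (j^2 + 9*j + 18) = -2*j^2 - 7*j + 17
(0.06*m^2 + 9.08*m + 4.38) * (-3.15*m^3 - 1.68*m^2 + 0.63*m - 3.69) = -0.189*m^5 - 28.7028*m^4 - 29.0136*m^3 - 1.8594*m^2 - 30.7458*m - 16.1622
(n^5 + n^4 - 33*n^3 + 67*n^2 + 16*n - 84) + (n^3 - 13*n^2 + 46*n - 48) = n^5 + n^4 - 32*n^3 + 54*n^2 + 62*n - 132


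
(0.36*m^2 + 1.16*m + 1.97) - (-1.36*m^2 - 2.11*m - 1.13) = 1.72*m^2 + 3.27*m + 3.1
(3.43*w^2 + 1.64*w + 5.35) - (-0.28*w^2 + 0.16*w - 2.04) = 3.71*w^2 + 1.48*w + 7.39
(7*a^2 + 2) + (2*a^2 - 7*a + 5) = 9*a^2 - 7*a + 7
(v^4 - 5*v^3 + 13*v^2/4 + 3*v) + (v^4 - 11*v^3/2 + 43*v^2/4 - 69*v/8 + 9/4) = 2*v^4 - 21*v^3/2 + 14*v^2 - 45*v/8 + 9/4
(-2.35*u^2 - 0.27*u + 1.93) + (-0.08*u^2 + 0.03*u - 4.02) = -2.43*u^2 - 0.24*u - 2.09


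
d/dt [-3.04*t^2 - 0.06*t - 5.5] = -6.08*t - 0.06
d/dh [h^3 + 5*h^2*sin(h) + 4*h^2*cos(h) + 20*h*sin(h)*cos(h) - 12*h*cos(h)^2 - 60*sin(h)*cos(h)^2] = -4*h^2*sin(h) + 5*h^2*cos(h) + 3*h^2 + 10*h*sin(h) + 12*h*sin(2*h) + 8*h*cos(h) + 20*h*cos(2*h) + 10*sin(2*h) - 15*cos(h) - 6*cos(2*h) - 45*cos(3*h) - 6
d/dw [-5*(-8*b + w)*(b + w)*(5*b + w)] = 215*b^2 + 20*b*w - 15*w^2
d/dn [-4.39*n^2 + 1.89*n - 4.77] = 1.89 - 8.78*n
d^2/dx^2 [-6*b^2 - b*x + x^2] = 2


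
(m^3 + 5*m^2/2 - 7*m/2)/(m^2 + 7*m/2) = m - 1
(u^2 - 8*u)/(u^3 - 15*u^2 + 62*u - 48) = u/(u^2 - 7*u + 6)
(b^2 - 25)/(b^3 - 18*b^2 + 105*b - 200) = (b + 5)/(b^2 - 13*b + 40)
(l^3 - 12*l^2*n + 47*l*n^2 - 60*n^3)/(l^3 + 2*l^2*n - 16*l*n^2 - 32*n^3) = (l^2 - 8*l*n + 15*n^2)/(l^2 + 6*l*n + 8*n^2)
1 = 1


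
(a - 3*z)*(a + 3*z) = a^2 - 9*z^2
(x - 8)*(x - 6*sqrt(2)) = x^2 - 6*sqrt(2)*x - 8*x + 48*sqrt(2)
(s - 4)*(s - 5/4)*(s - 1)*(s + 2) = s^4 - 17*s^3/4 - 9*s^2/4 + 31*s/2 - 10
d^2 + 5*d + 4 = (d + 1)*(d + 4)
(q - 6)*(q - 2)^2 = q^3 - 10*q^2 + 28*q - 24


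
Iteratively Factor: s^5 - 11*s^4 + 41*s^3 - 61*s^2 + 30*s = (s)*(s^4 - 11*s^3 + 41*s^2 - 61*s + 30) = s*(s - 1)*(s^3 - 10*s^2 + 31*s - 30) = s*(s - 3)*(s - 1)*(s^2 - 7*s + 10) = s*(s - 3)*(s - 2)*(s - 1)*(s - 5)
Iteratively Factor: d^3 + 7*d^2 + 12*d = (d + 4)*(d^2 + 3*d) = (d + 3)*(d + 4)*(d)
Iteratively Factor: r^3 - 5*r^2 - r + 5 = (r - 1)*(r^2 - 4*r - 5) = (r - 5)*(r - 1)*(r + 1)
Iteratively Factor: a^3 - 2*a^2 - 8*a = (a - 4)*(a^2 + 2*a) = (a - 4)*(a + 2)*(a)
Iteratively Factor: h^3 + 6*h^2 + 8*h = (h + 2)*(h^2 + 4*h) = h*(h + 2)*(h + 4)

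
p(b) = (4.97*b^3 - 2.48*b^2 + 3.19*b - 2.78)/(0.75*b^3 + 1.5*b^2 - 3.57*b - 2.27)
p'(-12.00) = 0.24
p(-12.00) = 8.65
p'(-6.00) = 2.51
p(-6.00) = 13.33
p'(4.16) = -0.11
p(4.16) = 5.18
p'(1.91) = -85.78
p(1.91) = 17.95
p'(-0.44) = -118.89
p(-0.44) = 10.76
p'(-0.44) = -118.89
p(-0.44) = 10.76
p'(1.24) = -9.56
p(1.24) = -2.31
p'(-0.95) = -4.44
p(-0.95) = -6.72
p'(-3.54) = 170.10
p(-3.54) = 64.69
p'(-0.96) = -4.01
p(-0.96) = -6.68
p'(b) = (-2.25*b^2 - 3.0*b + 3.57)*(4.97*b^3 - 2.48*b^2 + 3.19*b - 2.78)/(0.75*b^3 + 1.5*b^2 - 3.57*b - 2.27)^2 + (14.91*b^2 - 4.96*b + 3.19)/(0.75*b^3 + 1.5*b^2 - 3.57*b - 2.27)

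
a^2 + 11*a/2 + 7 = (a + 2)*(a + 7/2)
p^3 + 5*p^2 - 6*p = p*(p - 1)*(p + 6)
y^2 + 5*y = y*(y + 5)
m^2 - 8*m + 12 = (m - 6)*(m - 2)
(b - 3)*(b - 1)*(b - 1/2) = b^3 - 9*b^2/2 + 5*b - 3/2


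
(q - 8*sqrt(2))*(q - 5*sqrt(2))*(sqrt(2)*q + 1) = sqrt(2)*q^3 - 25*q^2 + 67*sqrt(2)*q + 80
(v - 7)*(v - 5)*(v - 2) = v^3 - 14*v^2 + 59*v - 70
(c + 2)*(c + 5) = c^2 + 7*c + 10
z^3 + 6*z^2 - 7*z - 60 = (z - 3)*(z + 4)*(z + 5)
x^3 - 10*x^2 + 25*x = x*(x - 5)^2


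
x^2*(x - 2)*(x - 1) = x^4 - 3*x^3 + 2*x^2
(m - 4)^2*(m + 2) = m^3 - 6*m^2 + 32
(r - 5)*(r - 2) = r^2 - 7*r + 10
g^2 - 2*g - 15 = (g - 5)*(g + 3)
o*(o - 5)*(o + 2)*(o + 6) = o^4 + 3*o^3 - 28*o^2 - 60*o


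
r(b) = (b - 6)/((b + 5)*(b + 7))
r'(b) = -(b - 6)/((b + 5)*(b + 7)^2) - (b - 6)/((b + 5)^2*(b + 7)) + 1/((b + 5)*(b + 7)) = (-b^2 + 12*b + 107)/(b^4 + 24*b^3 + 214*b^2 + 840*b + 1225)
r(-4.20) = -4.55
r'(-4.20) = 7.76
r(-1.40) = -0.37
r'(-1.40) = 0.22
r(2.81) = -0.04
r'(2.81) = 0.02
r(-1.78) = -0.46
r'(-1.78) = 0.29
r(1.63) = -0.08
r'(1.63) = 0.04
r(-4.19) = -4.48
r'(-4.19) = 7.56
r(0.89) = -0.11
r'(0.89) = 0.05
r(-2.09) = -0.57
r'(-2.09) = 0.38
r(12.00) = 0.02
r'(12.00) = 0.00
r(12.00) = 0.02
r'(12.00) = 0.00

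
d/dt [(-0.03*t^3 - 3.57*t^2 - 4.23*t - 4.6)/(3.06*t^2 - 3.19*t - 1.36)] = (-0.0918*t^4 + 0.191399999999998*t^3 + 24.4545*t^2 + 37.8624*t - 8.9212)/(9.3636*t^4 - 19.5228*t^3 + 1.8529*t^2 + 8.6768*t + 1.8496)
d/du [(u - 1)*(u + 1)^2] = (u + 1)*(3*u - 1)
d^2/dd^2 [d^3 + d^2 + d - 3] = 6*d + 2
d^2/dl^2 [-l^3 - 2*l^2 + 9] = -6*l - 4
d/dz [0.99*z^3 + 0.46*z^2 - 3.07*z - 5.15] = 2.97*z^2 + 0.92*z - 3.07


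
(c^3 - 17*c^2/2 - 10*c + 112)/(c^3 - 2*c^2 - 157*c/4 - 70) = 2*(c - 4)/(2*c + 5)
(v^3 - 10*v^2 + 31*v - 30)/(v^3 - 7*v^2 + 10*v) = (v - 3)/v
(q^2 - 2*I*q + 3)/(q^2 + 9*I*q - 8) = (q - 3*I)/(q + 8*I)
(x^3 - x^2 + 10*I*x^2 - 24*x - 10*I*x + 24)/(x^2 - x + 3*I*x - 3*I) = (x^2 + 10*I*x - 24)/(x + 3*I)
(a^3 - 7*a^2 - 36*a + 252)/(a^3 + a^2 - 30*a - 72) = (a^2 - a - 42)/(a^2 + 7*a + 12)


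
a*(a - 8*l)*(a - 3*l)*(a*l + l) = a^4*l - 11*a^3*l^2 + a^3*l + 24*a^2*l^3 - 11*a^2*l^2 + 24*a*l^3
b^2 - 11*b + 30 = (b - 6)*(b - 5)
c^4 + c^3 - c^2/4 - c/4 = c*(c - 1/2)*(c + 1/2)*(c + 1)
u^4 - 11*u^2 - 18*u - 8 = (u - 4)*(u + 1)^2*(u + 2)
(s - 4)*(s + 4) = s^2 - 16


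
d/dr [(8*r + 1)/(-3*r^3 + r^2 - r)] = (48*r^3 + r^2 - 2*r + 1)/(r^2*(9*r^4 - 6*r^3 + 7*r^2 - 2*r + 1))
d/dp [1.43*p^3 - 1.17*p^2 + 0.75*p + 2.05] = 4.29*p^2 - 2.34*p + 0.75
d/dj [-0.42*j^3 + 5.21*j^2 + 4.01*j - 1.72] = -1.26*j^2 + 10.42*j + 4.01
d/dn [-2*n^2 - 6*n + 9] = -4*n - 6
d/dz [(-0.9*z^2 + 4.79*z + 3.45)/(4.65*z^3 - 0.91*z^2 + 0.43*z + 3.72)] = (4.185*z^4 - 44.547*z^3 - 44.1556*z^2 - 0.417*z + 16.3353)/(21.6225*z^6 - 8.463*z^5 + 4.8271*z^4 + 33.8134*z^3 - 6.5855*z^2 + 3.1992*z + 13.8384)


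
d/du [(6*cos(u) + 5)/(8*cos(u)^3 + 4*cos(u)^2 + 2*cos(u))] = (48*cos(u)^3 + 72*cos(u)^2 + 20*cos(u) + 5)*sin(u)/(2*(-4*sin(u)^2 + 2*cos(u) + 5)^2*cos(u)^2)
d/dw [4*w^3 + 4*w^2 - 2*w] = 12*w^2 + 8*w - 2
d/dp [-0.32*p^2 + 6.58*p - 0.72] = 6.58 - 0.64*p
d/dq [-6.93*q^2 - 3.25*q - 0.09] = -13.86*q - 3.25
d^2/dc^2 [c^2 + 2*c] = 2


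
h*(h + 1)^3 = h^4 + 3*h^3 + 3*h^2 + h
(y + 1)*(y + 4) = y^2 + 5*y + 4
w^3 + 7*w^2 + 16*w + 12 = (w + 2)^2*(w + 3)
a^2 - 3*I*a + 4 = (a - 4*I)*(a + I)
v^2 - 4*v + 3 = (v - 3)*(v - 1)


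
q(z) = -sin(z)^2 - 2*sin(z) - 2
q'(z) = -2*sin(z)*cos(z) - 2*cos(z) = -2*(sin(z) + 1)*cos(z)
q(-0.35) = -1.43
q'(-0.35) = -1.23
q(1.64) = -4.99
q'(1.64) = 0.28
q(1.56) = -5.00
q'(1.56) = -0.04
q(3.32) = -1.68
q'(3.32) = 1.62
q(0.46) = -3.08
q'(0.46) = -2.59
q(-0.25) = -1.57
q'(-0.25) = -1.46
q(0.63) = -3.53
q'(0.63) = -2.57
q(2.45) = -3.68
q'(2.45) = 2.52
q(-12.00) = -3.36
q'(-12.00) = -2.59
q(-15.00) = -1.12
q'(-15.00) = 0.53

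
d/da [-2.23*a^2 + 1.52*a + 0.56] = 1.52 - 4.46*a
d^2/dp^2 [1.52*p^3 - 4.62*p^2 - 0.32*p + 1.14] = 9.12*p - 9.24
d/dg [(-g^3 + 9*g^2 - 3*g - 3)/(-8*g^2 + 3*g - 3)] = 2*(4*g^4 - 3*g^3 + 6*g^2 - 51*g + 9)/(64*g^4 - 48*g^3 + 57*g^2 - 18*g + 9)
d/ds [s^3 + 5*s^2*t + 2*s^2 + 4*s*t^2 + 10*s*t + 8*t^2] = 3*s^2 + 10*s*t + 4*s + 4*t^2 + 10*t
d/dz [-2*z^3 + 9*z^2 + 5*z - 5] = -6*z^2 + 18*z + 5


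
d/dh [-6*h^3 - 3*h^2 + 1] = 6*h*(-3*h - 1)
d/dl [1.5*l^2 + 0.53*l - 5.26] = 3.0*l + 0.53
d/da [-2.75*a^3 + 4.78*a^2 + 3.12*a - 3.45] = -8.25*a^2 + 9.56*a + 3.12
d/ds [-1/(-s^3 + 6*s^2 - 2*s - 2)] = (-3*s^2 + 12*s - 2)/(s^3 - 6*s^2 + 2*s + 2)^2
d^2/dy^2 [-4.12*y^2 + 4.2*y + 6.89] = -8.24000000000000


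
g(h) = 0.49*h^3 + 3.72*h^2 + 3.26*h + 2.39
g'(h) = 1.47*h^2 + 7.44*h + 3.26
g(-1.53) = 4.36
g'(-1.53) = -4.68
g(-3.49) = 15.49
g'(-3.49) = -4.80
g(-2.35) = 8.91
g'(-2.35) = -6.11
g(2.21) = 33.05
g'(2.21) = 26.88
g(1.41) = 15.76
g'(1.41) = 16.67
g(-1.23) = 3.10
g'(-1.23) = -3.67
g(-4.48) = 18.39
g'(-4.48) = -0.57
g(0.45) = 4.65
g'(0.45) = 6.91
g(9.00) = 690.26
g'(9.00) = 189.29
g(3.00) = 58.88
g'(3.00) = 38.81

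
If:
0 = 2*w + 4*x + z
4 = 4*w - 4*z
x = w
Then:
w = 1/7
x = 1/7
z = -6/7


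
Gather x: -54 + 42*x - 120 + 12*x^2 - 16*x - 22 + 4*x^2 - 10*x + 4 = 16*x^2 + 16*x - 192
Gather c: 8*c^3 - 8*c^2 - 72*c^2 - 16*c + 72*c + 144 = 8*c^3 - 80*c^2 + 56*c + 144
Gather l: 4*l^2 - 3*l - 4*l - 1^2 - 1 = 4*l^2 - 7*l - 2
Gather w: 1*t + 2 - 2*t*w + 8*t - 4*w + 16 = 9*t + w*(-2*t - 4) + 18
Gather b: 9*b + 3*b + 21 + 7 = 12*b + 28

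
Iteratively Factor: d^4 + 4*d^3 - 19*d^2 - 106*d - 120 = (d + 2)*(d^3 + 2*d^2 - 23*d - 60) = (d + 2)*(d + 4)*(d^2 - 2*d - 15) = (d - 5)*(d + 2)*(d + 4)*(d + 3)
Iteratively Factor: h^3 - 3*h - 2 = (h + 1)*(h^2 - h - 2) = (h + 1)^2*(h - 2)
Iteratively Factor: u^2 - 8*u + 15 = (u - 5)*(u - 3)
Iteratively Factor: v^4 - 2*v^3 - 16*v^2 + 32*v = (v - 4)*(v^3 + 2*v^2 - 8*v) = (v - 4)*(v + 4)*(v^2 - 2*v) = (v - 4)*(v - 2)*(v + 4)*(v)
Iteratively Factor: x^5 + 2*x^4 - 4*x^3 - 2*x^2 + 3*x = (x)*(x^4 + 2*x^3 - 4*x^2 - 2*x + 3) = x*(x + 3)*(x^3 - x^2 - x + 1) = x*(x + 1)*(x + 3)*(x^2 - 2*x + 1) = x*(x - 1)*(x + 1)*(x + 3)*(x - 1)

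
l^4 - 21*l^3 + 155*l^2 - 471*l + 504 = (l - 8)*(l - 7)*(l - 3)^2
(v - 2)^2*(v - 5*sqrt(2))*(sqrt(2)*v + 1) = sqrt(2)*v^4 - 9*v^3 - 4*sqrt(2)*v^3 - sqrt(2)*v^2 + 36*v^2 - 36*v + 20*sqrt(2)*v - 20*sqrt(2)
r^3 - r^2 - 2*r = r*(r - 2)*(r + 1)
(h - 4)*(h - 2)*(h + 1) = h^3 - 5*h^2 + 2*h + 8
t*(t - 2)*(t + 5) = t^3 + 3*t^2 - 10*t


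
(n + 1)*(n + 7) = n^2 + 8*n + 7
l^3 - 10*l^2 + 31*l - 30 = (l - 5)*(l - 3)*(l - 2)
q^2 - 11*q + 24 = (q - 8)*(q - 3)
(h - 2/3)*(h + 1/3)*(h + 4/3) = h^3 + h^2 - 2*h/3 - 8/27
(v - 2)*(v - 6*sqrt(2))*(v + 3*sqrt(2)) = v^3 - 3*sqrt(2)*v^2 - 2*v^2 - 36*v + 6*sqrt(2)*v + 72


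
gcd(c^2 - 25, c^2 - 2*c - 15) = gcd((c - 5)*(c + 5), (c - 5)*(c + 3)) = c - 5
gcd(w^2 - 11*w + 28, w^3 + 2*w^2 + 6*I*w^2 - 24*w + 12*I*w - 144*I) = w - 4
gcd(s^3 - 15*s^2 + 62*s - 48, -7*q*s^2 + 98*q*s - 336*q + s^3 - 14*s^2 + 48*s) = s^2 - 14*s + 48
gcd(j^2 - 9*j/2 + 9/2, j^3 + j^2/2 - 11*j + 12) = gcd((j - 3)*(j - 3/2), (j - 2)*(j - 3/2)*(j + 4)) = j - 3/2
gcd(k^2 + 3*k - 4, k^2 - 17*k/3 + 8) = 1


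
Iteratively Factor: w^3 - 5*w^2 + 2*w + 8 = (w + 1)*(w^2 - 6*w + 8) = (w - 2)*(w + 1)*(w - 4)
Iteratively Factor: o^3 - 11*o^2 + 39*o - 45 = (o - 3)*(o^2 - 8*o + 15) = (o - 3)^2*(o - 5)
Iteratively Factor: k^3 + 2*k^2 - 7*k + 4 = (k + 4)*(k^2 - 2*k + 1) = (k - 1)*(k + 4)*(k - 1)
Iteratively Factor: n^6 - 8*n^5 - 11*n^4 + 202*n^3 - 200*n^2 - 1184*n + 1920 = (n - 5)*(n^5 - 3*n^4 - 26*n^3 + 72*n^2 + 160*n - 384) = (n - 5)*(n + 3)*(n^4 - 6*n^3 - 8*n^2 + 96*n - 128) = (n - 5)*(n - 4)*(n + 3)*(n^3 - 2*n^2 - 16*n + 32) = (n - 5)*(n - 4)*(n - 2)*(n + 3)*(n^2 - 16) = (n - 5)*(n - 4)*(n - 2)*(n + 3)*(n + 4)*(n - 4)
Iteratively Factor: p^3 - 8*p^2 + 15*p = (p)*(p^2 - 8*p + 15) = p*(p - 3)*(p - 5)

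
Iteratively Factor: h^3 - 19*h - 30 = (h - 5)*(h^2 + 5*h + 6) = (h - 5)*(h + 3)*(h + 2)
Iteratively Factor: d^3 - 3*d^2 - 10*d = (d - 5)*(d^2 + 2*d) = (d - 5)*(d + 2)*(d)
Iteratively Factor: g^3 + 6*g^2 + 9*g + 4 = (g + 1)*(g^2 + 5*g + 4) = (g + 1)^2*(g + 4)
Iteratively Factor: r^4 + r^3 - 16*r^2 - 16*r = (r - 4)*(r^3 + 5*r^2 + 4*r) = (r - 4)*(r + 1)*(r^2 + 4*r) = (r - 4)*(r + 1)*(r + 4)*(r)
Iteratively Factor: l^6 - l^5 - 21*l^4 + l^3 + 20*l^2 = (l - 1)*(l^5 - 21*l^3 - 20*l^2) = (l - 5)*(l - 1)*(l^4 + 5*l^3 + 4*l^2) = l*(l - 5)*(l - 1)*(l^3 + 5*l^2 + 4*l) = l*(l - 5)*(l - 1)*(l + 1)*(l^2 + 4*l) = l*(l - 5)*(l - 1)*(l + 1)*(l + 4)*(l)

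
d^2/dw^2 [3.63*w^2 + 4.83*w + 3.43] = 7.26000000000000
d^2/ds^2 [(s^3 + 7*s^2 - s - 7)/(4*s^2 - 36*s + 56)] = 3*(43*s^3 - 231*s^2 + 273*s + 259)/(2*(s^6 - 27*s^5 + 285*s^4 - 1485*s^3 + 3990*s^2 - 5292*s + 2744))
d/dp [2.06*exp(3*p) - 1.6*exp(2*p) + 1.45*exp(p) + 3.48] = (6.18*exp(2*p) - 3.2*exp(p) + 1.45)*exp(p)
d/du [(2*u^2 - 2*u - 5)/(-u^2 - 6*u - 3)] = 2*(-7*u^2 - 11*u - 12)/(u^4 + 12*u^3 + 42*u^2 + 36*u + 9)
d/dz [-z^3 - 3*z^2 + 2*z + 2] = -3*z^2 - 6*z + 2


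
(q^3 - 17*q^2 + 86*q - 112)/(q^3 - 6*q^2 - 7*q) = (q^2 - 10*q + 16)/(q*(q + 1))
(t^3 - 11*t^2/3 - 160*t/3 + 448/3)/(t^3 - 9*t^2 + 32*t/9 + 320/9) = 3*(t + 7)/(3*t + 5)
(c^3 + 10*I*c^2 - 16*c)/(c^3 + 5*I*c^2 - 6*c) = (c + 8*I)/(c + 3*I)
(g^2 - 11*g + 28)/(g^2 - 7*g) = (g - 4)/g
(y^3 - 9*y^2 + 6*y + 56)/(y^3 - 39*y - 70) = (y - 4)/(y + 5)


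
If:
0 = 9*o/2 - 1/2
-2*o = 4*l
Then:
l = -1/18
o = 1/9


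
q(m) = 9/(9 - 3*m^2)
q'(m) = 54*m/(9 - 3*m^2)^2 = 6*m/(m^2 - 3)^2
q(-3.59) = -0.30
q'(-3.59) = -0.22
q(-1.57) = 5.61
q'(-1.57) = -32.90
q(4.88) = -0.14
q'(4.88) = 0.07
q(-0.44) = 1.07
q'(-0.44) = -0.34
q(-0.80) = 1.27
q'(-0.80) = -0.86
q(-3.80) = -0.26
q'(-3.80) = -0.17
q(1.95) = -3.74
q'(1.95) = 18.17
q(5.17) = -0.13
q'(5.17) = 0.06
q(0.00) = 1.00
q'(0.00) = 0.00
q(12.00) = -0.02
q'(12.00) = 0.00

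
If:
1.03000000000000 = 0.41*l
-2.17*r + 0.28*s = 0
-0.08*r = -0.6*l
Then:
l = 2.51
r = 18.84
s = 146.02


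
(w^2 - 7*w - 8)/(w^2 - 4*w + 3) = (w^2 - 7*w - 8)/(w^2 - 4*w + 3)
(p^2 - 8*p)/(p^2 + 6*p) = (p - 8)/(p + 6)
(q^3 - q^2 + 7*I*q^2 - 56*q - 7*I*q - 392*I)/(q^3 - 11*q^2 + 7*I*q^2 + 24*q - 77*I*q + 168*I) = (q + 7)/(q - 3)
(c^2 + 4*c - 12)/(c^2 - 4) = (c + 6)/(c + 2)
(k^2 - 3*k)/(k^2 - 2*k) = (k - 3)/(k - 2)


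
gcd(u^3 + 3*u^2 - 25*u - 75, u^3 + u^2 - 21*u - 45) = u^2 - 2*u - 15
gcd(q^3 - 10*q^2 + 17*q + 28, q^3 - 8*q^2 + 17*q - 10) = 1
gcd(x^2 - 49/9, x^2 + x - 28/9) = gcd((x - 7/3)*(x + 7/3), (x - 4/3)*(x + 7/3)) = x + 7/3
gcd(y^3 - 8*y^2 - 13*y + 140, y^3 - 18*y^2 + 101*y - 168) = y - 7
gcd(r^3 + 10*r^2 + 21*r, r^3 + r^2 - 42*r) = r^2 + 7*r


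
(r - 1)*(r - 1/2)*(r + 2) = r^3 + r^2/2 - 5*r/2 + 1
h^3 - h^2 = h^2*(h - 1)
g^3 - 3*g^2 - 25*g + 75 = (g - 5)*(g - 3)*(g + 5)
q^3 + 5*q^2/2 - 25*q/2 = q*(q - 5/2)*(q + 5)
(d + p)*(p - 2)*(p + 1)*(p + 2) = d*p^3 + d*p^2 - 4*d*p - 4*d + p^4 + p^3 - 4*p^2 - 4*p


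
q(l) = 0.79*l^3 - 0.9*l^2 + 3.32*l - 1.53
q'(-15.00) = 563.57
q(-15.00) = -2920.08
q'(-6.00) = 99.44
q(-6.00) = -224.49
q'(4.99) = 53.35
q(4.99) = 90.79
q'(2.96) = 18.76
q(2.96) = 20.90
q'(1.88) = 8.31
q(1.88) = 6.78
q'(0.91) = 3.64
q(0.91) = 1.34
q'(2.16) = 10.49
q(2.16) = 9.40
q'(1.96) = 8.90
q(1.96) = 7.47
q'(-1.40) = 10.49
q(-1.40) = -10.11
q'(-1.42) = 10.65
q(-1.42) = -10.32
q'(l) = 2.37*l^2 - 1.8*l + 3.32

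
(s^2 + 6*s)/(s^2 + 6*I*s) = (s + 6)/(s + 6*I)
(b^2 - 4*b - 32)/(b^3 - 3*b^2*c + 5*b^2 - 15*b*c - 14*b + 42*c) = (b^2 - 4*b - 32)/(b^3 - 3*b^2*c + 5*b^2 - 15*b*c - 14*b + 42*c)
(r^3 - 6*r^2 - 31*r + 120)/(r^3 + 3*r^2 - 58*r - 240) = (r - 3)/(r + 6)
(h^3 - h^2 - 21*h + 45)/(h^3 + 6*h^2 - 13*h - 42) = (h^2 + 2*h - 15)/(h^2 + 9*h + 14)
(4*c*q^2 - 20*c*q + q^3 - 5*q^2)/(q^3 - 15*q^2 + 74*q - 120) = q*(4*c + q)/(q^2 - 10*q + 24)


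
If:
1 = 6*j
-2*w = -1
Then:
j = 1/6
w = 1/2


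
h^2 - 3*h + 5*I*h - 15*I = (h - 3)*(h + 5*I)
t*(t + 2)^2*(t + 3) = t^4 + 7*t^3 + 16*t^2 + 12*t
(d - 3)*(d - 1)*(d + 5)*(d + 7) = d^4 + 8*d^3 - 10*d^2 - 104*d + 105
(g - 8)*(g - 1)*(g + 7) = g^3 - 2*g^2 - 55*g + 56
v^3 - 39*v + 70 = (v - 5)*(v - 2)*(v + 7)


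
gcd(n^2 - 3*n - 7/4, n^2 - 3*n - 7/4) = n^2 - 3*n - 7/4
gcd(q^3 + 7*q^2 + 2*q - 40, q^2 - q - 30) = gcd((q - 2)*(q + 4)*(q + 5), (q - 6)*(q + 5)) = q + 5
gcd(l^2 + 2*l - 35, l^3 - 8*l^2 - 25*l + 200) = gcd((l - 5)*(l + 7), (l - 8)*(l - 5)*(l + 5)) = l - 5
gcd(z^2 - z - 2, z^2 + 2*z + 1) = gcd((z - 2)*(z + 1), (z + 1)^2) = z + 1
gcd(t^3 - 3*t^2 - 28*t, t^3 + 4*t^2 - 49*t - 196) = t^2 - 3*t - 28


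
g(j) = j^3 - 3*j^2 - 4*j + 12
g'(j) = 3*j^2 - 6*j - 4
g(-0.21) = 12.70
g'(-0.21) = -2.61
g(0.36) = 10.22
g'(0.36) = -5.77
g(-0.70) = 12.99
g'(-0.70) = 1.67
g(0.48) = 9.50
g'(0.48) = -6.19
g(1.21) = 4.54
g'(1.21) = -6.87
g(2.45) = -1.10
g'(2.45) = -0.69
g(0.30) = 10.56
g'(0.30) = -5.53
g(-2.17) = -3.67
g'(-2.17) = 23.15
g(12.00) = 1260.00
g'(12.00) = 356.00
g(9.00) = 462.00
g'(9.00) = 185.00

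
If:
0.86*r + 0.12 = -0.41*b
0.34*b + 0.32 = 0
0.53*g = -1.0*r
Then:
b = -0.94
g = -0.58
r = 0.31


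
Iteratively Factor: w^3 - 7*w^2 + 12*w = (w - 3)*(w^2 - 4*w) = (w - 4)*(w - 3)*(w)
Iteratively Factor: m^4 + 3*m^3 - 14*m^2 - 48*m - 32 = (m + 1)*(m^3 + 2*m^2 - 16*m - 32) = (m + 1)*(m + 4)*(m^2 - 2*m - 8) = (m + 1)*(m + 2)*(m + 4)*(m - 4)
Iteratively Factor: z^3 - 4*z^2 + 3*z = (z - 3)*(z^2 - z) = (z - 3)*(z - 1)*(z)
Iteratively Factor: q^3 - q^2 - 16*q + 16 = (q - 1)*(q^2 - 16) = (q - 4)*(q - 1)*(q + 4)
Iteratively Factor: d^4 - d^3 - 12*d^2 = (d)*(d^3 - d^2 - 12*d) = d*(d + 3)*(d^2 - 4*d) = d^2*(d + 3)*(d - 4)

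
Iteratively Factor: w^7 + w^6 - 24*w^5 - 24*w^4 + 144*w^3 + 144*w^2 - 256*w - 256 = (w + 4)*(w^6 - 3*w^5 - 12*w^4 + 24*w^3 + 48*w^2 - 48*w - 64) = (w - 2)*(w + 4)*(w^5 - w^4 - 14*w^3 - 4*w^2 + 40*w + 32) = (w - 4)*(w - 2)*(w + 4)*(w^4 + 3*w^3 - 2*w^2 - 12*w - 8) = (w - 4)*(w - 2)^2*(w + 4)*(w^3 + 5*w^2 + 8*w + 4) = (w - 4)*(w - 2)^2*(w + 1)*(w + 4)*(w^2 + 4*w + 4) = (w - 4)*(w - 2)^2*(w + 1)*(w + 2)*(w + 4)*(w + 2)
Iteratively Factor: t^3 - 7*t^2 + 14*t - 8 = (t - 1)*(t^2 - 6*t + 8) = (t - 2)*(t - 1)*(t - 4)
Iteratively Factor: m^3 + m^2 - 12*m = (m)*(m^2 + m - 12) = m*(m - 3)*(m + 4)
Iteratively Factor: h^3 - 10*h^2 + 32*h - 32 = (h - 4)*(h^2 - 6*h + 8) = (h - 4)^2*(h - 2)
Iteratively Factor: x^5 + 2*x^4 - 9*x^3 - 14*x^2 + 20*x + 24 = (x - 2)*(x^4 + 4*x^3 - x^2 - 16*x - 12) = (x - 2)*(x + 3)*(x^3 + x^2 - 4*x - 4) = (x - 2)^2*(x + 3)*(x^2 + 3*x + 2) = (x - 2)^2*(x + 1)*(x + 3)*(x + 2)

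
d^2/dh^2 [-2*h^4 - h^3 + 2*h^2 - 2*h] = -24*h^2 - 6*h + 4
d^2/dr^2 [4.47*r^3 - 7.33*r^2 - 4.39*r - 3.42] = 26.82*r - 14.66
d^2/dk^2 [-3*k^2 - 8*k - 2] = -6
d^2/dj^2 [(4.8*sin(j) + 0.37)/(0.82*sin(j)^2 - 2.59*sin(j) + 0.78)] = (-3.22752*sin(j)^5 - 11.189392*sin(j)^4 + 27.232938*sin(j)^3 - 9.73962100000002*sin(j)^2 - 26.80311*sin(j) + 23.88461)/(0.551368*sin(j)^6 - 5.224548*sin(j)^5 + 18.075342*sin(j)^4 - 27.313363*sin(j)^3 + 17.193618*sin(j)^2 - 4.727268*sin(j) + 0.474552)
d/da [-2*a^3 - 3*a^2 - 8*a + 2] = -6*a^2 - 6*a - 8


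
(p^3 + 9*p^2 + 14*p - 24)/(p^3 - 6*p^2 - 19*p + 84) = (p^2 + 5*p - 6)/(p^2 - 10*p + 21)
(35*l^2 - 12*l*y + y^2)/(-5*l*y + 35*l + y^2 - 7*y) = (-7*l + y)/(y - 7)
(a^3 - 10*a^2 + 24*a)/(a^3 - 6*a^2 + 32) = a*(a - 6)/(a^2 - 2*a - 8)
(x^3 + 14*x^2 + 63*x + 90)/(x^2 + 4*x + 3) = (x^2 + 11*x + 30)/(x + 1)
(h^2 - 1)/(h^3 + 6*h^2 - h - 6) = 1/(h + 6)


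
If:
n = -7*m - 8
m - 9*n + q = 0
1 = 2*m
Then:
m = 1/2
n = -23/2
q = -104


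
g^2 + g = g*(g + 1)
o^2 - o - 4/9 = (o - 4/3)*(o + 1/3)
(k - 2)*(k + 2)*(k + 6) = k^3 + 6*k^2 - 4*k - 24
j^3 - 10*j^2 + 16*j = j*(j - 8)*(j - 2)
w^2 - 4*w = w*(w - 4)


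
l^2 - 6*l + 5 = (l - 5)*(l - 1)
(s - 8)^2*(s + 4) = s^3 - 12*s^2 + 256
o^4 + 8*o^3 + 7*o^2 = o^2*(o + 1)*(o + 7)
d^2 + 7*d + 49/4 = (d + 7/2)^2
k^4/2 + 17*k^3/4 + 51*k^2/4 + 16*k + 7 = (k/2 + 1)*(k + 1)*(k + 2)*(k + 7/2)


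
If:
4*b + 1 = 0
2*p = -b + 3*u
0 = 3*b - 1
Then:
No Solution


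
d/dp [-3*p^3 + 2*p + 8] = 2 - 9*p^2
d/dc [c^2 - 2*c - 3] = 2*c - 2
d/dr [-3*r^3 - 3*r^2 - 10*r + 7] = -9*r^2 - 6*r - 10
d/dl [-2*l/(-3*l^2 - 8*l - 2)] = 2*(2 - 3*l^2)/(9*l^4 + 48*l^3 + 76*l^2 + 32*l + 4)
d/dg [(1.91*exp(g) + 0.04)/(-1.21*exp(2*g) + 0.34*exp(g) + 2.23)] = (2.3111*exp(2*g) + 0.0968*exp(g) + 4.2457)*exp(g)/(1.4641*exp(4*g) - 0.8228*exp(3*g) - 5.281*exp(2*g) + 1.5164*exp(g) + 4.9729)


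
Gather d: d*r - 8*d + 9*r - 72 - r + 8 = d*(r - 8) + 8*r - 64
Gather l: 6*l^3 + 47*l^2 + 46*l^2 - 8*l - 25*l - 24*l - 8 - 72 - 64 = 6*l^3 + 93*l^2 - 57*l - 144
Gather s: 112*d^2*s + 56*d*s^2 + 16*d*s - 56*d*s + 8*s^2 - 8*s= s^2*(56*d + 8) + s*(112*d^2 - 40*d - 8)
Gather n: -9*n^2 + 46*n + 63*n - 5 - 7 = -9*n^2 + 109*n - 12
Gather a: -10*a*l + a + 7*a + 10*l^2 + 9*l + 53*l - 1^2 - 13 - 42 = a*(8 - 10*l) + 10*l^2 + 62*l - 56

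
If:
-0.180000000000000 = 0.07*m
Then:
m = -2.57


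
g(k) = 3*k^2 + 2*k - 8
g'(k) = 6*k + 2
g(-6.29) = 98.11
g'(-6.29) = -35.74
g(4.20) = 53.32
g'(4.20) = 27.20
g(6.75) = 142.19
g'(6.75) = 42.50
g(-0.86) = -7.50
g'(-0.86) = -3.16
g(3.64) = 39.03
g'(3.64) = 23.84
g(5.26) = 85.52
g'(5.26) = 33.56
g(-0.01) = -8.02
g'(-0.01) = 1.94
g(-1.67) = -2.97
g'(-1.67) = -8.02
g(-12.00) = 400.00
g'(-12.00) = -70.00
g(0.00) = -8.00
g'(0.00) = 2.00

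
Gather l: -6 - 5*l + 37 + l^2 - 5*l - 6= l^2 - 10*l + 25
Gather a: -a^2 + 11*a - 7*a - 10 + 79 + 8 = -a^2 + 4*a + 77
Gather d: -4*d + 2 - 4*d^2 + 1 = -4*d^2 - 4*d + 3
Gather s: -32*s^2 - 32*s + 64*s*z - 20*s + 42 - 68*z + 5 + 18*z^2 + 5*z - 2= -32*s^2 + s*(64*z - 52) + 18*z^2 - 63*z + 45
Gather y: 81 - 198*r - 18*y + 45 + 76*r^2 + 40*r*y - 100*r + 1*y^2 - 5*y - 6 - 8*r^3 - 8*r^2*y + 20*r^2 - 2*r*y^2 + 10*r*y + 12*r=-8*r^3 + 96*r^2 - 286*r + y^2*(1 - 2*r) + y*(-8*r^2 + 50*r - 23) + 120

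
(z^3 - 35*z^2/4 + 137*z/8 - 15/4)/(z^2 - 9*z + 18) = (8*z^2 - 22*z + 5)/(8*(z - 3))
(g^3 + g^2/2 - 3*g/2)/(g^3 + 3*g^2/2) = (g - 1)/g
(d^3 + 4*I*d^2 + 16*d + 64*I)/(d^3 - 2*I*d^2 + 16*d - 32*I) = (d + 4*I)/(d - 2*I)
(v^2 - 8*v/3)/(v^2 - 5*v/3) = (3*v - 8)/(3*v - 5)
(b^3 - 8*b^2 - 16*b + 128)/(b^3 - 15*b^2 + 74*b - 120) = (b^2 - 4*b - 32)/(b^2 - 11*b + 30)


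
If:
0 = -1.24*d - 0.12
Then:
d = -0.10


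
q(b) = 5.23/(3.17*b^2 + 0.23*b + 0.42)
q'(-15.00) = 0.00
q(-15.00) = 0.01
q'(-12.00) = 0.00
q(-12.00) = 0.01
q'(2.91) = -0.13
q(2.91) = 0.19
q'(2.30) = -0.25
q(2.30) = 0.30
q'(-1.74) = 0.61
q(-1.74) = 0.54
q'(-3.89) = 0.06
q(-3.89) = 0.11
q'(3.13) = -0.10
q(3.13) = 0.16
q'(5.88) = -0.02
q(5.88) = 0.05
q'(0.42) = -13.07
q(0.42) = 4.86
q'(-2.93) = 0.13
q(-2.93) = 0.19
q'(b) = 5.23*(-6.34*b - 0.23)/(3.17*b^2 + 0.23*b + 0.42)^2 = (-33.1582*b - 1.2029)/(3.17*b^2 + 0.23*b + 0.42)^2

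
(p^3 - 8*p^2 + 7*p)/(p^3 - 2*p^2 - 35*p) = (p - 1)/(p + 5)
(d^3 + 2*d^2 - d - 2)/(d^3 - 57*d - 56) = (d^2 + d - 2)/(d^2 - d - 56)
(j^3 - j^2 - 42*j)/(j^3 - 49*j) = (j + 6)/(j + 7)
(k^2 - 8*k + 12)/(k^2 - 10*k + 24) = (k - 2)/(k - 4)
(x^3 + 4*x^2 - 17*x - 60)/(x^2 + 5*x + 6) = (x^2 + x - 20)/(x + 2)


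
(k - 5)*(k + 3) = k^2 - 2*k - 15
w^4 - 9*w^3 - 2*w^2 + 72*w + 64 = (w - 8)*(w - 4)*(w + 1)*(w + 2)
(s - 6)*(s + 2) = s^2 - 4*s - 12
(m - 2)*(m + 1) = m^2 - m - 2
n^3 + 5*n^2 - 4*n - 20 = (n - 2)*(n + 2)*(n + 5)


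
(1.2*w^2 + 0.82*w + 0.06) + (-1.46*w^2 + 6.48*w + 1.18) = -0.26*w^2 + 7.3*w + 1.24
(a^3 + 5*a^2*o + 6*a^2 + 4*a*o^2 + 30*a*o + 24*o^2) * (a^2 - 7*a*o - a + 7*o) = a^5 - 2*a^4*o + 5*a^4 - 31*a^3*o^2 - 10*a^3*o - 6*a^3 - 28*a^2*o^3 - 155*a^2*o^2 + 12*a^2*o - 140*a*o^3 + 186*a*o^2 + 168*o^3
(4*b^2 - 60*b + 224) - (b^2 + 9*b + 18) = 3*b^2 - 69*b + 206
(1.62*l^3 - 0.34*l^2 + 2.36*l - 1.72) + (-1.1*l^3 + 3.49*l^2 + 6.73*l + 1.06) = 0.52*l^3 + 3.15*l^2 + 9.09*l - 0.66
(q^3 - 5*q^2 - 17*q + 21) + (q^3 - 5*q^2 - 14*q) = 2*q^3 - 10*q^2 - 31*q + 21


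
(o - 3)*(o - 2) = o^2 - 5*o + 6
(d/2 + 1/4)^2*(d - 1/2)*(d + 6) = d^4/4 + 13*d^3/8 + 11*d^2/16 - 13*d/32 - 3/16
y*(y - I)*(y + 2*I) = y^3 + I*y^2 + 2*y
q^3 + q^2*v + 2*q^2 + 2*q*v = q*(q + 2)*(q + v)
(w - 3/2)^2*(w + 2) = w^3 - w^2 - 15*w/4 + 9/2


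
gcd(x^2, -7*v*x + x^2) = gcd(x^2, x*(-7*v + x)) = x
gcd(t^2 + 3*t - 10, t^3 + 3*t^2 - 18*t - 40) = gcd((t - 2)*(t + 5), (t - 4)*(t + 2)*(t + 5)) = t + 5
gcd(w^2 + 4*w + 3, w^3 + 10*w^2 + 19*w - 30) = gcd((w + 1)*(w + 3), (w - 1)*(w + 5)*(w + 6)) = 1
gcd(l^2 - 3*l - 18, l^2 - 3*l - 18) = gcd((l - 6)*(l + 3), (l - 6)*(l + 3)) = l^2 - 3*l - 18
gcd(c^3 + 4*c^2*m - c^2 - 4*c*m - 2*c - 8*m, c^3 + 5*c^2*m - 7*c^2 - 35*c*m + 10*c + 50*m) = c - 2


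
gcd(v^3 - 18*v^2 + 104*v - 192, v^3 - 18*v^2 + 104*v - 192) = v^3 - 18*v^2 + 104*v - 192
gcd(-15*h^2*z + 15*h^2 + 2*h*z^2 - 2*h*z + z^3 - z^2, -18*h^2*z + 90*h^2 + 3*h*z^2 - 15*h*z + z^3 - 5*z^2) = -3*h + z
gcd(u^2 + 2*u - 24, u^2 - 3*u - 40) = 1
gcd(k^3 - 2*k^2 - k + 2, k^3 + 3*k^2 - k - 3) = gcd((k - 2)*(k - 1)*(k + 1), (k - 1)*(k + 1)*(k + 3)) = k^2 - 1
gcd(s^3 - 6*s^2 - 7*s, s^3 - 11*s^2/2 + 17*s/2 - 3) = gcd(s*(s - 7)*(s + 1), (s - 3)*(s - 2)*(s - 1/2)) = 1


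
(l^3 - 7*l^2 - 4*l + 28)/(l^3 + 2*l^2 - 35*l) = (l^3 - 7*l^2 - 4*l + 28)/(l*(l^2 + 2*l - 35))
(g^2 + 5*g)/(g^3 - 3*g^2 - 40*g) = 1/(g - 8)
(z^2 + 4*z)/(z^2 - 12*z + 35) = z*(z + 4)/(z^2 - 12*z + 35)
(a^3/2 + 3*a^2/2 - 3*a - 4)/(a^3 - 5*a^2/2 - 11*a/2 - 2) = (a^2 + 2*a - 8)/(2*a^2 - 7*a - 4)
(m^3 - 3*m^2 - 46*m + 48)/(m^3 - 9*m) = (m^3 - 3*m^2 - 46*m + 48)/(m*(m^2 - 9))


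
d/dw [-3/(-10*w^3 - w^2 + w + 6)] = 3*(-30*w^2 - 2*w + 1)/(10*w^3 + w^2 - w - 6)^2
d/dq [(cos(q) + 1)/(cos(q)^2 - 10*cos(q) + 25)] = (cos(q) + 7)*sin(q)/(cos(q) - 5)^3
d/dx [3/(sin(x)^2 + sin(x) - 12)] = -3*(2*sin(x) + 1)*cos(x)/(sin(x)^2 + sin(x) - 12)^2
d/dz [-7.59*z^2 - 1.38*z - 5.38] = -15.18*z - 1.38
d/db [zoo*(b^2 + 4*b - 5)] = zoo*(b + 2)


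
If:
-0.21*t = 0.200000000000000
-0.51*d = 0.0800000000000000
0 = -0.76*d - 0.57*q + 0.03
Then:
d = -0.16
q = 0.26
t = -0.95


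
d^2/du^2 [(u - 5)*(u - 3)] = 2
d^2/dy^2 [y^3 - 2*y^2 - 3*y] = 6*y - 4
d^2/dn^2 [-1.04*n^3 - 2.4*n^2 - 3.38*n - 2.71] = -6.24*n - 4.8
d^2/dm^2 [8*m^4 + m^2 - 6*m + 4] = 96*m^2 + 2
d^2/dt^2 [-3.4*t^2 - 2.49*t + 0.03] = -6.80000000000000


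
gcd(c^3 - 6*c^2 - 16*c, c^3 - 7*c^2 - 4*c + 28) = c + 2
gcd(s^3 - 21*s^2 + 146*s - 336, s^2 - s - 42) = s - 7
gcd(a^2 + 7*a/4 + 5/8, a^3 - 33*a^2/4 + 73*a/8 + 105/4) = a + 5/4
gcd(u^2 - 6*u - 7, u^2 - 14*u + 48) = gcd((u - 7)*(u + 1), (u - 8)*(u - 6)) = 1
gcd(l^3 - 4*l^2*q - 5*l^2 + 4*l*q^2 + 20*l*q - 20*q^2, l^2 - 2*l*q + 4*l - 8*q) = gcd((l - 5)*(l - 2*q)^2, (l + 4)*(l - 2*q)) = -l + 2*q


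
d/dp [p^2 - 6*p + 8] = 2*p - 6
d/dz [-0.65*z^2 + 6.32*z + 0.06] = 6.32 - 1.3*z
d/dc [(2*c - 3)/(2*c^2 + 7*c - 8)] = (-4*c^2 + 12*c + 5)/(4*c^4 + 28*c^3 + 17*c^2 - 112*c + 64)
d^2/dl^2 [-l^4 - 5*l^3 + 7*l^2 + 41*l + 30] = -12*l^2 - 30*l + 14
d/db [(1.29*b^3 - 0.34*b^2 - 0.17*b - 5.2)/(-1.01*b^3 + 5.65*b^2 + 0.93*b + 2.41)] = (4.44089209850063e-16*b^5 + 6.9451*b^4 + 2.056*b^3 - 5.785*b^2 + 57.1212*b + 4.4263)/(1.0201*b^6 - 11.413*b^5 + 30.0439*b^4 + 5.6408*b^3 + 28.0979*b^2 + 4.4826*b + 5.8081)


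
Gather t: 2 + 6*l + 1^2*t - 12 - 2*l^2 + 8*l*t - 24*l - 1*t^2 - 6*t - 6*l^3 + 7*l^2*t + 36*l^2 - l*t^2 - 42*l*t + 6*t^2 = -6*l^3 + 34*l^2 - 18*l + t^2*(5 - l) + t*(7*l^2 - 34*l - 5) - 10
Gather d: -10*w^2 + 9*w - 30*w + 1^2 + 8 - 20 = -10*w^2 - 21*w - 11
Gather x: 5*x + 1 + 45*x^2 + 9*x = 45*x^2 + 14*x + 1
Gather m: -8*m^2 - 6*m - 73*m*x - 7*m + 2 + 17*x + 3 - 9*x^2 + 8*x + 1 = -8*m^2 + m*(-73*x - 13) - 9*x^2 + 25*x + 6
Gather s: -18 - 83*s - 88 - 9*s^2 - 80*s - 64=-9*s^2 - 163*s - 170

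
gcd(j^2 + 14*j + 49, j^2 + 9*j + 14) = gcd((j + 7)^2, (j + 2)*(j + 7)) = j + 7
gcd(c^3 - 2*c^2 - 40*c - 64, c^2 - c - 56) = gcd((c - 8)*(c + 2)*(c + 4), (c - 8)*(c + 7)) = c - 8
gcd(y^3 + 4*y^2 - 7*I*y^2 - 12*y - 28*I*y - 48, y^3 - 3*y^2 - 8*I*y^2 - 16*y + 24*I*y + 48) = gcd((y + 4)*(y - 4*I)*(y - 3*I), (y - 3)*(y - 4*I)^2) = y - 4*I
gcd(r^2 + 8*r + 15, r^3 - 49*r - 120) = r^2 + 8*r + 15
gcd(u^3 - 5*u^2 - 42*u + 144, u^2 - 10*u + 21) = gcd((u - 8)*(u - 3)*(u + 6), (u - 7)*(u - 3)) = u - 3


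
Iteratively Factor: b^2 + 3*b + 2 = (b + 1)*(b + 2)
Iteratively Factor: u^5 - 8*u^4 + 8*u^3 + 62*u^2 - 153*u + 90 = (u - 5)*(u^4 - 3*u^3 - 7*u^2 + 27*u - 18) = (u - 5)*(u - 2)*(u^3 - u^2 - 9*u + 9) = (u - 5)*(u - 3)*(u - 2)*(u^2 + 2*u - 3) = (u - 5)*(u - 3)*(u - 2)*(u + 3)*(u - 1)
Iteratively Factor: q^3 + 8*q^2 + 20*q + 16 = (q + 2)*(q^2 + 6*q + 8) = (q + 2)^2*(q + 4)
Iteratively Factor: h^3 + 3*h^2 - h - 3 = (h + 1)*(h^2 + 2*h - 3) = (h + 1)*(h + 3)*(h - 1)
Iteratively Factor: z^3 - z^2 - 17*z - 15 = (z - 5)*(z^2 + 4*z + 3) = (z - 5)*(z + 3)*(z + 1)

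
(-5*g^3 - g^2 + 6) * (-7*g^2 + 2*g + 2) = 35*g^5 - 3*g^4 - 12*g^3 - 44*g^2 + 12*g + 12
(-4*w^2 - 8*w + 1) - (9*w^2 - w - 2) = -13*w^2 - 7*w + 3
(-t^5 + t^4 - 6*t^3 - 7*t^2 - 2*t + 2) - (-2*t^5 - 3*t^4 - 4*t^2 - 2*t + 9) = t^5 + 4*t^4 - 6*t^3 - 3*t^2 - 7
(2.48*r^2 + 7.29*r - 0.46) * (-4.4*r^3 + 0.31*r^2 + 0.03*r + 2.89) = -10.912*r^5 - 31.3072*r^4 + 4.3583*r^3 + 7.2433*r^2 + 21.0543*r - 1.3294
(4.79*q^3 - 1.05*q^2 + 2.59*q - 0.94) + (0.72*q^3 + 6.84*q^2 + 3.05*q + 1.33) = 5.51*q^3 + 5.79*q^2 + 5.64*q + 0.39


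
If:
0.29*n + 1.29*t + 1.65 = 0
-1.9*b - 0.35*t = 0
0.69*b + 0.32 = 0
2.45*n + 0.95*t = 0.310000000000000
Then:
No Solution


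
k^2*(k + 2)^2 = k^4 + 4*k^3 + 4*k^2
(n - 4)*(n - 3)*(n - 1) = n^3 - 8*n^2 + 19*n - 12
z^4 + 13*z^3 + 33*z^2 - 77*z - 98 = (z - 2)*(z + 1)*(z + 7)^2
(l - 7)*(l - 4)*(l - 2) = l^3 - 13*l^2 + 50*l - 56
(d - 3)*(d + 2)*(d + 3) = d^3 + 2*d^2 - 9*d - 18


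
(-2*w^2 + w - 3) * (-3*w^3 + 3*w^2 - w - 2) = 6*w^5 - 9*w^4 + 14*w^3 - 6*w^2 + w + 6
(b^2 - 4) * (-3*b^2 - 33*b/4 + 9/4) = -3*b^4 - 33*b^3/4 + 57*b^2/4 + 33*b - 9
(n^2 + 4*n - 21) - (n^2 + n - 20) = 3*n - 1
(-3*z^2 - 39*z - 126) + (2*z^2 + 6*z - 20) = -z^2 - 33*z - 146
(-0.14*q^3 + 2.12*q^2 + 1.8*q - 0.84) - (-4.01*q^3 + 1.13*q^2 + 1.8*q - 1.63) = 3.87*q^3 + 0.99*q^2 + 0.79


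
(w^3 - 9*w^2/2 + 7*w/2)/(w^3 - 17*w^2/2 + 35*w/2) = (w - 1)/(w - 5)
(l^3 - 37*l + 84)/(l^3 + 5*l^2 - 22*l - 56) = (l - 3)/(l + 2)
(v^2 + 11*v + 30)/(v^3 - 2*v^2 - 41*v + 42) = (v + 5)/(v^2 - 8*v + 7)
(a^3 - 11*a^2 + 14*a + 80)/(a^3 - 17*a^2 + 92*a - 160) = (a + 2)/(a - 4)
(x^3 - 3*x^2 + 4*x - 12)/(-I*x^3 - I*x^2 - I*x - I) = I*(x^3 - 3*x^2 + 4*x - 12)/(x^3 + x^2 + x + 1)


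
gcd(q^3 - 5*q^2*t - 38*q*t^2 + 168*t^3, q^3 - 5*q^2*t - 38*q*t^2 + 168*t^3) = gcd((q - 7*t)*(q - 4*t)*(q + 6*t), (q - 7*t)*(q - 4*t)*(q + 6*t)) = q^3 - 5*q^2*t - 38*q*t^2 + 168*t^3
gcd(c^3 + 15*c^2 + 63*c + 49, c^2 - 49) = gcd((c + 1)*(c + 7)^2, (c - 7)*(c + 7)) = c + 7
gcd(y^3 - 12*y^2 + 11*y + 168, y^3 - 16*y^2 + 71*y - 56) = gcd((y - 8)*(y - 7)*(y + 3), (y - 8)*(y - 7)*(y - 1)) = y^2 - 15*y + 56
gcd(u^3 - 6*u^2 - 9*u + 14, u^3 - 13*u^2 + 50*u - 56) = u - 7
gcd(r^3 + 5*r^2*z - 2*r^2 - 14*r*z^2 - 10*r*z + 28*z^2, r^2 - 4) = r - 2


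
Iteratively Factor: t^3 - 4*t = (t + 2)*(t^2 - 2*t) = t*(t + 2)*(t - 2)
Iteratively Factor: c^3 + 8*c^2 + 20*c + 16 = (c + 2)*(c^2 + 6*c + 8) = (c + 2)*(c + 4)*(c + 2)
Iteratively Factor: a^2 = (a)*(a)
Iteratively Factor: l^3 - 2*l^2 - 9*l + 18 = (l + 3)*(l^2 - 5*l + 6) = (l - 2)*(l + 3)*(l - 3)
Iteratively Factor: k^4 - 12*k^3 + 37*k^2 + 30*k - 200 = (k + 2)*(k^3 - 14*k^2 + 65*k - 100) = (k - 5)*(k + 2)*(k^2 - 9*k + 20) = (k - 5)^2*(k + 2)*(k - 4)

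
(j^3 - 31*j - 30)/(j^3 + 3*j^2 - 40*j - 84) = (j^2 + 6*j + 5)/(j^2 + 9*j + 14)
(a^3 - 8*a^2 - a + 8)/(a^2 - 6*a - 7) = (a^2 - 9*a + 8)/(a - 7)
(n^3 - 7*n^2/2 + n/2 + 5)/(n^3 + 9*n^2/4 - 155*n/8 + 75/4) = 4*(n^2 - n - 2)/(4*n^2 + 19*n - 30)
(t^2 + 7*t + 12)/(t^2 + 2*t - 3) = (t + 4)/(t - 1)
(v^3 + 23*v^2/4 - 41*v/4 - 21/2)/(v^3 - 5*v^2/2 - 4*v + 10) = (4*v^2 + 31*v + 21)/(2*(2*v^2 - v - 10))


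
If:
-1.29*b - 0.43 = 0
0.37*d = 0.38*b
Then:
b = -0.33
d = -0.34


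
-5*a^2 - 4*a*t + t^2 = (-5*a + t)*(a + t)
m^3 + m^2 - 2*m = m*(m - 1)*(m + 2)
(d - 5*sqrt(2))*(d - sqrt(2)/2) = d^2 - 11*sqrt(2)*d/2 + 5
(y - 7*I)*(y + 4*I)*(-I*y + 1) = -I*y^3 - 2*y^2 - 31*I*y + 28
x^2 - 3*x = x*(x - 3)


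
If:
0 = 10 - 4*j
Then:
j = 5/2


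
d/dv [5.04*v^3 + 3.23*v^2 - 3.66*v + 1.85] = 15.12*v^2 + 6.46*v - 3.66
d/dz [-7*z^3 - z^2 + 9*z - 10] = -21*z^2 - 2*z + 9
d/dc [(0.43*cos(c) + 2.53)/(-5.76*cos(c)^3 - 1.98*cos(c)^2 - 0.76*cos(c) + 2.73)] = -(4.9536*cos(c)^3 + 44.5698*cos(c)^2 + 10.0188*cos(c) + 3.09670000000001)*sin(c)/(5.76*cos(c)^3 + 1.98*cos(c)^2 + 0.76*cos(c) - 2.73)^2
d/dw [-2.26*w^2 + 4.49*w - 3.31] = 4.49 - 4.52*w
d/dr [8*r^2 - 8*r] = 16*r - 8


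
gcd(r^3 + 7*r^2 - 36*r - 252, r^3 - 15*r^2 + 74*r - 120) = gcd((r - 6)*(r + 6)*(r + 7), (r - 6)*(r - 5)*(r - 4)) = r - 6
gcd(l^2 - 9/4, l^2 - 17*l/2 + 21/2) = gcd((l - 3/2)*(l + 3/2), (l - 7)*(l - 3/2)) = l - 3/2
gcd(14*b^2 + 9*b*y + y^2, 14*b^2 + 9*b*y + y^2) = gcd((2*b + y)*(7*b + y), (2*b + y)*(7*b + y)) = 14*b^2 + 9*b*y + y^2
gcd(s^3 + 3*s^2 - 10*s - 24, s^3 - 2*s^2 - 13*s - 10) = s + 2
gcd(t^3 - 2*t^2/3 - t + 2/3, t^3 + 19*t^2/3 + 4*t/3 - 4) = t^2 + t/3 - 2/3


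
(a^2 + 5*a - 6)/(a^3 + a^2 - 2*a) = (a + 6)/(a*(a + 2))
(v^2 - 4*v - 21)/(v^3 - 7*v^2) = (v + 3)/v^2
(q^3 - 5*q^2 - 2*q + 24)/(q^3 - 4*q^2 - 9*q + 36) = (q + 2)/(q + 3)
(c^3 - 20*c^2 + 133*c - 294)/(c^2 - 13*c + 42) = c - 7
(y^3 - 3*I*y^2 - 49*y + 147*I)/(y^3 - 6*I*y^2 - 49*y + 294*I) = (y - 3*I)/(y - 6*I)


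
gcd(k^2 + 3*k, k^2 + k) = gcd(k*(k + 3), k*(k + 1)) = k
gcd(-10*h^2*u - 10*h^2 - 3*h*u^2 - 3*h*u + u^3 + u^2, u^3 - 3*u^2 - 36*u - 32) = u + 1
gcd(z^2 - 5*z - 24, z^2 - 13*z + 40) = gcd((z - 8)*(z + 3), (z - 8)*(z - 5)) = z - 8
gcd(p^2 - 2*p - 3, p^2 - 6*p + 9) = p - 3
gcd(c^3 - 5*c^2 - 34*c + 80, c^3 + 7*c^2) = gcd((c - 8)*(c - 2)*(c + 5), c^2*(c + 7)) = 1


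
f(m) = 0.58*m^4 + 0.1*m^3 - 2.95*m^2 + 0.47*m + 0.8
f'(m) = 2.32*m^3 + 0.3*m^2 - 5.9*m + 0.47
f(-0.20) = 0.59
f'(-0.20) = 1.64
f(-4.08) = 103.70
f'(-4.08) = -128.03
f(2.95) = 23.01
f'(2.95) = 45.24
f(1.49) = -1.86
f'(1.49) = 0.02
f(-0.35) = 0.28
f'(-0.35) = 2.47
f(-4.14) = 111.58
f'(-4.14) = -134.58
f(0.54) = 0.26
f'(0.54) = -2.26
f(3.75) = 81.05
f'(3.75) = 104.91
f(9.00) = 3644.36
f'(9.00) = 1662.95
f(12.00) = 11781.32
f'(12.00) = 3981.83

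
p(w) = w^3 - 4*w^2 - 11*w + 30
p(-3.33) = -14.65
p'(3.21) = -5.77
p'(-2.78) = 34.43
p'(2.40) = -12.92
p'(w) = 3*w^2 - 8*w - 11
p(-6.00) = -264.00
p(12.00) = 1050.00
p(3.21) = -13.45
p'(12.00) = 325.00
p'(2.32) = -13.41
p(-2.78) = 8.18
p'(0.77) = -15.38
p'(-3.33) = 48.91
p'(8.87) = 154.07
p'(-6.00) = 145.00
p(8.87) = 315.59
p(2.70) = -9.18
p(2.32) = -4.56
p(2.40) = -5.62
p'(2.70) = -10.73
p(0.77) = 19.61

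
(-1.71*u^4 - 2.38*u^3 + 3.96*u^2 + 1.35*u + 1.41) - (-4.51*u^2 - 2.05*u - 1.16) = -1.71*u^4 - 2.38*u^3 + 8.47*u^2 + 3.4*u + 2.57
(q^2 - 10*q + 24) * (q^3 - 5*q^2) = q^5 - 15*q^4 + 74*q^3 - 120*q^2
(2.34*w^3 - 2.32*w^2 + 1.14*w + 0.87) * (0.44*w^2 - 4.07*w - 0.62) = 1.0296*w^5 - 10.5446*w^4 + 8.4932*w^3 - 2.8186*w^2 - 4.2477*w - 0.5394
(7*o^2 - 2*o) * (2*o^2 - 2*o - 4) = 14*o^4 - 18*o^3 - 24*o^2 + 8*o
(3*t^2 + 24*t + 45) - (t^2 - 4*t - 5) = 2*t^2 + 28*t + 50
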